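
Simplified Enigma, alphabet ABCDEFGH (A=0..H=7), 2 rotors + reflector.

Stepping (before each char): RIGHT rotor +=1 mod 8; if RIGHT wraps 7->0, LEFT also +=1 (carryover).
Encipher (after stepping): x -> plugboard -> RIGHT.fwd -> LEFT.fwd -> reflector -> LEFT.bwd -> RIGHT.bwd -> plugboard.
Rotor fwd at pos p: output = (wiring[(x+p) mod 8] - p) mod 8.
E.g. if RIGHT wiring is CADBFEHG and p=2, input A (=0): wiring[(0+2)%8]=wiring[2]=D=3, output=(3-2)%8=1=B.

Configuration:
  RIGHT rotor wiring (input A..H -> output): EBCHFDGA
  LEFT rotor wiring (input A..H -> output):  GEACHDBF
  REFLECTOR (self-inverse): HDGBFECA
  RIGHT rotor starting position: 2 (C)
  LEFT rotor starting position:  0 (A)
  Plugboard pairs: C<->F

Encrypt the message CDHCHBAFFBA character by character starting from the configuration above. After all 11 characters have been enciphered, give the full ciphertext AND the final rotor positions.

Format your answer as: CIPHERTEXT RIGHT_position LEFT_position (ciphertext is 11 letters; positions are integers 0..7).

Char 1 ('C'): step: R->3, L=0; C->plug->F->R->B->L->E->refl->F->L'->H->R'->H->plug->H
Char 2 ('D'): step: R->4, L=0; D->plug->D->R->E->L->H->refl->A->L'->C->R'->C->plug->F
Char 3 ('H'): step: R->5, L=0; H->plug->H->R->A->L->G->refl->C->L'->D->R'->C->plug->F
Char 4 ('C'): step: R->6, L=0; C->plug->F->R->B->L->E->refl->F->L'->H->R'->G->plug->G
Char 5 ('H'): step: R->7, L=0; H->plug->H->R->H->L->F->refl->E->L'->B->R'->A->plug->A
Char 6 ('B'): step: R->0, L->1 (L advanced); B->plug->B->R->B->L->H->refl->A->L'->F->R'->E->plug->E
Char 7 ('A'): step: R->1, L=1; A->plug->A->R->A->L->D->refl->B->L'->C->R'->E->plug->E
Char 8 ('F'): step: R->2, L=1; F->plug->C->R->D->L->G->refl->C->L'->E->R'->E->plug->E
Char 9 ('F'): step: R->3, L=1; F->plug->C->R->A->L->D->refl->B->L'->C->R'->B->plug->B
Char 10 ('B'): step: R->4, L=1; B->plug->B->R->H->L->F->refl->E->L'->G->R'->G->plug->G
Char 11 ('A'): step: R->5, L=1; A->plug->A->R->G->L->E->refl->F->L'->H->R'->D->plug->D
Final: ciphertext=HFFGAEEEBGD, RIGHT=5, LEFT=1

Answer: HFFGAEEEBGD 5 1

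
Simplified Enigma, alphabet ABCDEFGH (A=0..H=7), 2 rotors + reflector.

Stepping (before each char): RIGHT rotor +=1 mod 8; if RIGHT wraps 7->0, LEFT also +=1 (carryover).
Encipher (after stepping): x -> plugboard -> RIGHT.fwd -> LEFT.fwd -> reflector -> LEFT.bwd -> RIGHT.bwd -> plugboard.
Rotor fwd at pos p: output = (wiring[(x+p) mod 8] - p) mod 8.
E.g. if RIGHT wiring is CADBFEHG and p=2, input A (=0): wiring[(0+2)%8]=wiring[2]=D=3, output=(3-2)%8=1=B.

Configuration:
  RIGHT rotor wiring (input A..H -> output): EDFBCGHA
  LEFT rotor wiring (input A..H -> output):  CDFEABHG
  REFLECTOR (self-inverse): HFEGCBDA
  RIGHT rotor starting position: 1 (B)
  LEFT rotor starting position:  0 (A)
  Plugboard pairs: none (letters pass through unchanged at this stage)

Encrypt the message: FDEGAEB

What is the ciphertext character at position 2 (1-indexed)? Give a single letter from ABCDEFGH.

Char 1 ('F'): step: R->2, L=0; F->plug->F->R->G->L->H->refl->A->L'->E->R'->D->plug->D
Char 2 ('D'): step: R->3, L=0; D->plug->D->R->E->L->A->refl->H->L'->G->R'->A->plug->A

A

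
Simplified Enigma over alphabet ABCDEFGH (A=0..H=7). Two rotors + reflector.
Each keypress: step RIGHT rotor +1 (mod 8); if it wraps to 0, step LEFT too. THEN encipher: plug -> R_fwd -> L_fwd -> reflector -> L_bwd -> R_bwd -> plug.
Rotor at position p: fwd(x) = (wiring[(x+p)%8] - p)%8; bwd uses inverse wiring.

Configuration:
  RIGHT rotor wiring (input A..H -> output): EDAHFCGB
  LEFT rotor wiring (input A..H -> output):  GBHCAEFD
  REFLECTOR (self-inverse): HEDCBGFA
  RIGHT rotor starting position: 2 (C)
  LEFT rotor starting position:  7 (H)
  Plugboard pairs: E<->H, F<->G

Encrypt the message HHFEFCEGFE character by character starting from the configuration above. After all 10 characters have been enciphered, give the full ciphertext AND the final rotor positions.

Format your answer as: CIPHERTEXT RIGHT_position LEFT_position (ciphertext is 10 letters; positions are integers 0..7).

Char 1 ('H'): step: R->3, L=7; H->plug->E->R->G->L->F->refl->G->L'->H->R'->C->plug->C
Char 2 ('H'): step: R->4, L=7; H->plug->E->R->A->L->E->refl->B->L'->F->R'->D->plug->D
Char 3 ('F'): step: R->5, L=7; F->plug->G->R->C->L->C->refl->D->L'->E->R'->C->plug->C
Char 4 ('E'): step: R->6, L=7; E->plug->H->R->E->L->D->refl->C->L'->C->R'->E->plug->H
Char 5 ('F'): step: R->7, L=7; F->plug->G->R->D->L->A->refl->H->L'->B->R'->D->plug->D
Char 6 ('C'): step: R->0, L->0 (L advanced); C->plug->C->R->A->L->G->refl->F->L'->G->R'->G->plug->F
Char 7 ('E'): step: R->1, L=0; E->plug->H->R->D->L->C->refl->D->L'->H->R'->B->plug->B
Char 8 ('G'): step: R->2, L=0; G->plug->F->R->H->L->D->refl->C->L'->D->R'->C->plug->C
Char 9 ('F'): step: R->3, L=0; F->plug->G->R->A->L->G->refl->F->L'->G->R'->E->plug->H
Char 10 ('E'): step: R->4, L=0; E->plug->H->R->D->L->C->refl->D->L'->H->R'->F->plug->G
Final: ciphertext=CDCHDFBCHG, RIGHT=4, LEFT=0

Answer: CDCHDFBCHG 4 0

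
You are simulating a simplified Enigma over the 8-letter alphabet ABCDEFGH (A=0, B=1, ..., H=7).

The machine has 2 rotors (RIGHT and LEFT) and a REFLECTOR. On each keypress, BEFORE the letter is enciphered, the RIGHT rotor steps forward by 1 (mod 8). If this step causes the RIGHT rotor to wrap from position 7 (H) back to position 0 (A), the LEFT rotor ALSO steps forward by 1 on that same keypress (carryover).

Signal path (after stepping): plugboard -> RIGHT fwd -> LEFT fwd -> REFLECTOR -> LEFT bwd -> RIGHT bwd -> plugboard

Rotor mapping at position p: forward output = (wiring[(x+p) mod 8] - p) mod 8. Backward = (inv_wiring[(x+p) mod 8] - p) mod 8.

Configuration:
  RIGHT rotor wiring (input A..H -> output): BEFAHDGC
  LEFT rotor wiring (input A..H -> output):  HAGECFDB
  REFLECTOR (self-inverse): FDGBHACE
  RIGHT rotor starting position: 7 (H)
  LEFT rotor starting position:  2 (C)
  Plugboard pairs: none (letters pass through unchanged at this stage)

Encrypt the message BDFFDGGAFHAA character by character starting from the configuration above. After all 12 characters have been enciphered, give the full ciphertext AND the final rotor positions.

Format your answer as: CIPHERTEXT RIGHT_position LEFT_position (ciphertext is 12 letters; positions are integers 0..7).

Answer: HAGDAAHDEDGH 3 4

Derivation:
Char 1 ('B'): step: R->0, L->3 (L advanced); B->plug->B->R->E->L->G->refl->C->L'->C->R'->H->plug->H
Char 2 ('D'): step: R->1, L=3; D->plug->D->R->G->L->F->refl->A->L'->D->R'->A->plug->A
Char 3 ('F'): step: R->2, L=3; F->plug->F->R->A->L->B->refl->D->L'->H->R'->G->plug->G
Char 4 ('F'): step: R->3, L=3; F->plug->F->R->G->L->F->refl->A->L'->D->R'->D->plug->D
Char 5 ('D'): step: R->4, L=3; D->plug->D->R->G->L->F->refl->A->L'->D->R'->A->plug->A
Char 6 ('G'): step: R->5, L=3; G->plug->G->R->D->L->A->refl->F->L'->G->R'->A->plug->A
Char 7 ('G'): step: R->6, L=3; G->plug->G->R->B->L->H->refl->E->L'->F->R'->H->plug->H
Char 8 ('A'): step: R->7, L=3; A->plug->A->R->D->L->A->refl->F->L'->G->R'->D->plug->D
Char 9 ('F'): step: R->0, L->4 (L advanced); F->plug->F->R->D->L->F->refl->A->L'->H->R'->E->plug->E
Char 10 ('H'): step: R->1, L=4; H->plug->H->R->A->L->G->refl->C->L'->G->R'->D->plug->D
Char 11 ('A'): step: R->2, L=4; A->plug->A->R->D->L->F->refl->A->L'->H->R'->G->plug->G
Char 12 ('A'): step: R->3, L=4; A->plug->A->R->F->L->E->refl->H->L'->C->R'->H->plug->H
Final: ciphertext=HAGDAAHDEDGH, RIGHT=3, LEFT=4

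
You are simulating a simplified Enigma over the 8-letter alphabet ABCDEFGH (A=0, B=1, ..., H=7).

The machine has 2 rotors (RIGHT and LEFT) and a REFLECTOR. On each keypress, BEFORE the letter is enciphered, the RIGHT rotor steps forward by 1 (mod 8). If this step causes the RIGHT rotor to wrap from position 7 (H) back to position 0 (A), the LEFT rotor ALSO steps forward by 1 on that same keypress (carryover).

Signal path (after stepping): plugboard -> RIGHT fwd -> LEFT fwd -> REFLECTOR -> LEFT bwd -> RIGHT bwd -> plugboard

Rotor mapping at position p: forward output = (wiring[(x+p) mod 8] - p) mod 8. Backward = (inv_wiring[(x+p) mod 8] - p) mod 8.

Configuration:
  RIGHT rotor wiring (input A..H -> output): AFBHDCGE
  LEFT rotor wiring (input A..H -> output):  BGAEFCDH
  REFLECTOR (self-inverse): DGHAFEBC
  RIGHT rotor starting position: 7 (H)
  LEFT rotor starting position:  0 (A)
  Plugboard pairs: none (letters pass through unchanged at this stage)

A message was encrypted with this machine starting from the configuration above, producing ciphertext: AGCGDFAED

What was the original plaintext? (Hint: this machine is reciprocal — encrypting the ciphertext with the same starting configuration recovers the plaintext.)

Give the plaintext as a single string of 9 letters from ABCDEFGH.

Char 1 ('A'): step: R->0, L->1 (L advanced); A->plug->A->R->A->L->F->refl->E->L'->D->R'->E->plug->E
Char 2 ('G'): step: R->1, L=1; G->plug->G->R->D->L->E->refl->F->L'->A->R'->B->plug->B
Char 3 ('C'): step: R->2, L=1; C->plug->C->R->B->L->H->refl->C->L'->F->R'->B->plug->B
Char 4 ('G'): step: R->3, L=1; G->plug->G->R->C->L->D->refl->A->L'->H->R'->C->plug->C
Char 5 ('D'): step: R->4, L=1; D->plug->D->R->A->L->F->refl->E->L'->D->R'->H->plug->H
Char 6 ('F'): step: R->5, L=1; F->plug->F->R->E->L->B->refl->G->L'->G->R'->H->plug->H
Char 7 ('A'): step: R->6, L=1; A->plug->A->R->A->L->F->refl->E->L'->D->R'->E->plug->E
Char 8 ('E'): step: R->7, L=1; E->plug->E->R->A->L->F->refl->E->L'->D->R'->G->plug->G
Char 9 ('D'): step: R->0, L->2 (L advanced); D->plug->D->R->H->L->E->refl->F->L'->F->R'->B->plug->B

Answer: EBBCHHEGB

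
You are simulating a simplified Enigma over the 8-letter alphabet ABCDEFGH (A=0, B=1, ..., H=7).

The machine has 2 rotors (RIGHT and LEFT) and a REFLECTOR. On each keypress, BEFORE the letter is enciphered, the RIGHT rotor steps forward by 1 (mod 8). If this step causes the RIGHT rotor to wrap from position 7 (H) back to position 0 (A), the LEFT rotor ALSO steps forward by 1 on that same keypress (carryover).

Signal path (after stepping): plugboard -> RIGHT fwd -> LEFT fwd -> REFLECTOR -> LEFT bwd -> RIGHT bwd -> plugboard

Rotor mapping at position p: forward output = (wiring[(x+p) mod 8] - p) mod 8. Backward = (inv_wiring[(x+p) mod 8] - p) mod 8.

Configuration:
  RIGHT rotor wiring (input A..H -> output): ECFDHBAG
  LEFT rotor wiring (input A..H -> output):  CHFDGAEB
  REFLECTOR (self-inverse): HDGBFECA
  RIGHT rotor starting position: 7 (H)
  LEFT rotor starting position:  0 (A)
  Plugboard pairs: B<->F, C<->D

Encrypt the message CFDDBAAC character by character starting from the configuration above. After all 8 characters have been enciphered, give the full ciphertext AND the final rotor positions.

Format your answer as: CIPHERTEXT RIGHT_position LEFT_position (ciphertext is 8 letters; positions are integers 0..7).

Answer: BCCFDGFE 7 1

Derivation:
Char 1 ('C'): step: R->0, L->1 (L advanced); C->plug->D->R->D->L->F->refl->E->L'->B->R'->F->plug->B
Char 2 ('F'): step: R->1, L=1; F->plug->B->R->E->L->H->refl->A->L'->G->R'->D->plug->C
Char 3 ('D'): step: R->2, L=1; D->plug->C->R->F->L->D->refl->B->L'->H->R'->D->plug->C
Char 4 ('D'): step: R->3, L=1; D->plug->C->R->G->L->A->refl->H->L'->E->R'->B->plug->F
Char 5 ('B'): step: R->4, L=1; B->plug->F->R->G->L->A->refl->H->L'->E->R'->C->plug->D
Char 6 ('A'): step: R->5, L=1; A->plug->A->R->E->L->H->refl->A->L'->G->R'->G->plug->G
Char 7 ('A'): step: R->6, L=1; A->plug->A->R->C->L->C->refl->G->L'->A->R'->B->plug->F
Char 8 ('C'): step: R->7, L=1; C->plug->D->R->G->L->A->refl->H->L'->E->R'->E->plug->E
Final: ciphertext=BCCFDGFE, RIGHT=7, LEFT=1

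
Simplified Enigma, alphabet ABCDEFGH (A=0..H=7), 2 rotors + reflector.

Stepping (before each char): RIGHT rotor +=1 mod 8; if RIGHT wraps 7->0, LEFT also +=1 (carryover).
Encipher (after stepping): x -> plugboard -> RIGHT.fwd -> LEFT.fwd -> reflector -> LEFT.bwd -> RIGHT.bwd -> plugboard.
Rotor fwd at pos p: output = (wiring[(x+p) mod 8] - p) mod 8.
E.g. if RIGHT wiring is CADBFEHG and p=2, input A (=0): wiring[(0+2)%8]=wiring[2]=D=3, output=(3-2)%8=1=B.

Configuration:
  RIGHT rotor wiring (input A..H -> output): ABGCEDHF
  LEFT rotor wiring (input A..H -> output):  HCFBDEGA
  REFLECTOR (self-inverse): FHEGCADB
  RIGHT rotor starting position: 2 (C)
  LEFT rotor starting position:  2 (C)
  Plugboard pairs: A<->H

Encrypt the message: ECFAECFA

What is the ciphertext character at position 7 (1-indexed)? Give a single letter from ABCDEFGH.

Char 1 ('E'): step: R->3, L=2; E->plug->E->R->C->L->B->refl->H->L'->B->R'->B->plug->B
Char 2 ('C'): step: R->4, L=2; C->plug->C->R->D->L->C->refl->E->L'->E->R'->E->plug->E
Char 3 ('F'): step: R->5, L=2; F->plug->F->R->B->L->H->refl->B->L'->C->R'->B->plug->B
Char 4 ('A'): step: R->6, L=2; A->plug->H->R->F->L->G->refl->D->L'->A->R'->E->plug->E
Char 5 ('E'): step: R->7, L=2; E->plug->E->R->D->L->C->refl->E->L'->E->R'->G->plug->G
Char 6 ('C'): step: R->0, L->3 (L advanced); C->plug->C->R->G->L->H->refl->B->L'->C->R'->D->plug->D
Char 7 ('F'): step: R->1, L=3; F->plug->F->R->G->L->H->refl->B->L'->C->R'->E->plug->E

E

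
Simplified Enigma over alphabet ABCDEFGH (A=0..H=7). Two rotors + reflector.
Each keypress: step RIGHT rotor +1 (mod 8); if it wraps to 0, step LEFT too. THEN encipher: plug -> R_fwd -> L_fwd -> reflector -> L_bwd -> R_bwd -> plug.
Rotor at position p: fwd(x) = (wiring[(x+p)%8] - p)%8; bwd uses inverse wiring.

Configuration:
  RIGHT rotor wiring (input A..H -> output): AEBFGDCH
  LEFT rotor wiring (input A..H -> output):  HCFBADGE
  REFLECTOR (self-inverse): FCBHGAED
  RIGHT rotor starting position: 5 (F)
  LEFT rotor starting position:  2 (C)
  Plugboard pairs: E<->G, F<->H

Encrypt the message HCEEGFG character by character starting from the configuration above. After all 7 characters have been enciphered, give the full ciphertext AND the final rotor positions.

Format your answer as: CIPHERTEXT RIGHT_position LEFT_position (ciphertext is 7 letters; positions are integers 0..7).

Char 1 ('H'): step: R->6, L=2; H->plug->F->R->H->L->A->refl->F->L'->G->R'->D->plug->D
Char 2 ('C'): step: R->7, L=2; C->plug->C->R->F->L->C->refl->B->L'->D->R'->H->plug->F
Char 3 ('E'): step: R->0, L->3 (L advanced); E->plug->G->R->C->L->A->refl->F->L'->B->R'->C->plug->C
Char 4 ('E'): step: R->1, L=3; E->plug->G->R->G->L->H->refl->D->L'->D->R'->A->plug->A
Char 5 ('G'): step: R->2, L=3; G->plug->E->R->A->L->G->refl->E->L'->F->R'->F->plug->H
Char 6 ('F'): step: R->3, L=3; F->plug->H->R->G->L->H->refl->D->L'->D->R'->B->plug->B
Char 7 ('G'): step: R->4, L=3; G->plug->E->R->E->L->B->refl->C->L'->H->R'->B->plug->B
Final: ciphertext=DFCAHBB, RIGHT=4, LEFT=3

Answer: DFCAHBB 4 3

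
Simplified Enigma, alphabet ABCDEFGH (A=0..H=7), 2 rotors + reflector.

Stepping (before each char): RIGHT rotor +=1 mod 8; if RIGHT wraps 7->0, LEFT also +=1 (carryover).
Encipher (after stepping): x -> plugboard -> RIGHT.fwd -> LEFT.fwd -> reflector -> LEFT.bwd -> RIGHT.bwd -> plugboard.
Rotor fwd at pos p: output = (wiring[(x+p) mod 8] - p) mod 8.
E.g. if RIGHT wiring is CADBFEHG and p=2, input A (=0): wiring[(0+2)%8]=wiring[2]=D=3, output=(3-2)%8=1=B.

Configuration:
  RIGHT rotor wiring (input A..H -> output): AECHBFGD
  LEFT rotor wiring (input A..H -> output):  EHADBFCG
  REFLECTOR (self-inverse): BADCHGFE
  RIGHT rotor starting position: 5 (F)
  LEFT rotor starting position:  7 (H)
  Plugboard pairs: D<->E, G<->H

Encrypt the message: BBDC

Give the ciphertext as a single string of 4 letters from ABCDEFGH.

Answer: GHAA

Derivation:
Char 1 ('B'): step: R->6, L=7; B->plug->B->R->F->L->C->refl->D->L'->H->R'->H->plug->G
Char 2 ('B'): step: R->7, L=7; B->plug->B->R->B->L->F->refl->G->L'->G->R'->G->plug->H
Char 3 ('D'): step: R->0, L->0 (L advanced); D->plug->E->R->B->L->H->refl->E->L'->A->R'->A->plug->A
Char 4 ('C'): step: R->1, L=0; C->plug->C->R->G->L->C->refl->D->L'->D->R'->A->plug->A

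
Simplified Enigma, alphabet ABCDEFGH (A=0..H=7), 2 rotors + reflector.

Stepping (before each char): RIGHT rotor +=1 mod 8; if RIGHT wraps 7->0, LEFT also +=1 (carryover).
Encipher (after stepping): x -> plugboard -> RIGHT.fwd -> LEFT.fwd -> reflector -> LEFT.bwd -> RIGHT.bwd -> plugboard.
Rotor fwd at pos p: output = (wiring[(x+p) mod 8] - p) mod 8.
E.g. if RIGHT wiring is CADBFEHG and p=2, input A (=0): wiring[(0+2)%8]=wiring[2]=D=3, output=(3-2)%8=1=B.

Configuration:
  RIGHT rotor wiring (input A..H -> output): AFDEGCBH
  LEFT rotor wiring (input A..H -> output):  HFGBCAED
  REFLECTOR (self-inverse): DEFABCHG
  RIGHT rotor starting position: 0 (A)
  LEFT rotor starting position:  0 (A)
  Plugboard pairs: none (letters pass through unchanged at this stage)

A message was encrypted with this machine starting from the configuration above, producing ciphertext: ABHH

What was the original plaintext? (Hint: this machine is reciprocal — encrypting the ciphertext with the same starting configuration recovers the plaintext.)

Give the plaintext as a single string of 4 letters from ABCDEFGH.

Answer: EDGA

Derivation:
Char 1 ('A'): step: R->1, L=0; A->plug->A->R->E->L->C->refl->F->L'->B->R'->E->plug->E
Char 2 ('B'): step: R->2, L=0; B->plug->B->R->C->L->G->refl->H->L'->A->R'->D->plug->D
Char 3 ('H'): step: R->3, L=0; H->plug->H->R->A->L->H->refl->G->L'->C->R'->G->plug->G
Char 4 ('H'): step: R->4, L=0; H->plug->H->R->A->L->H->refl->G->L'->C->R'->A->plug->A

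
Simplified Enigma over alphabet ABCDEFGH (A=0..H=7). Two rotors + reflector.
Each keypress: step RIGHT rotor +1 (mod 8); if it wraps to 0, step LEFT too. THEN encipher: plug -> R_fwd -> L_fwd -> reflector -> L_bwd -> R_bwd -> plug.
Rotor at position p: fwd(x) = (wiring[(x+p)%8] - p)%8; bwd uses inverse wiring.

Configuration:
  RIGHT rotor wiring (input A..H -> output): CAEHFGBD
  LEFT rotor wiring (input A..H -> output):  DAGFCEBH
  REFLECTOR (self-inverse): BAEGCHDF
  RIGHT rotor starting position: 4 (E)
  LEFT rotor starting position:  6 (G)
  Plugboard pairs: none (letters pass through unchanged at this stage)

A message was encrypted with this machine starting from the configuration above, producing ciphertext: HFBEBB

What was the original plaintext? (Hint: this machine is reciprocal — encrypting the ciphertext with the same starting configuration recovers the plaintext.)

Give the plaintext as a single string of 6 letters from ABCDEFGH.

Char 1 ('H'): step: R->5, L=6; H->plug->H->R->A->L->D->refl->G->L'->H->R'->F->plug->F
Char 2 ('F'): step: R->6, L=6; F->plug->F->R->B->L->B->refl->A->L'->E->R'->C->plug->C
Char 3 ('B'): step: R->7, L=6; B->plug->B->R->D->L->C->refl->E->L'->G->R'->F->plug->F
Char 4 ('E'): step: R->0, L->7 (L advanced); E->plug->E->R->F->L->D->refl->G->L'->E->R'->C->plug->C
Char 5 ('B'): step: R->1, L=7; B->plug->B->R->D->L->H->refl->F->L'->G->R'->C->plug->C
Char 6 ('B'): step: R->2, L=7; B->plug->B->R->F->L->D->refl->G->L'->E->R'->D->plug->D

Answer: FCFCCD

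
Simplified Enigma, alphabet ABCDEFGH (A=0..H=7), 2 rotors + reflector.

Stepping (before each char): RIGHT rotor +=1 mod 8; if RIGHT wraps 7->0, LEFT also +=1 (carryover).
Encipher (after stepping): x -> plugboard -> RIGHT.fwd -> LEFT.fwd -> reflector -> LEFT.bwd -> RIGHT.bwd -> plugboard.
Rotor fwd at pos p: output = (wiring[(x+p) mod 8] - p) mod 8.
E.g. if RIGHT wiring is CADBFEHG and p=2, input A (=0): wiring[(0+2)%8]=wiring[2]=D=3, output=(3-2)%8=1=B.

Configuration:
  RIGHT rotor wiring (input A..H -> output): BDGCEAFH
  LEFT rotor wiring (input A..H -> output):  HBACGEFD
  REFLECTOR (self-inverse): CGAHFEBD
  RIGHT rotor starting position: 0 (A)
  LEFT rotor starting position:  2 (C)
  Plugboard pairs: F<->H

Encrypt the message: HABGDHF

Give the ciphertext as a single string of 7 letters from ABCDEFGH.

Char 1 ('H'): step: R->1, L=2; H->plug->F->R->E->L->D->refl->H->L'->H->R'->E->plug->E
Char 2 ('A'): step: R->2, L=2; A->plug->A->R->E->L->D->refl->H->L'->H->R'->G->plug->G
Char 3 ('B'): step: R->3, L=2; B->plug->B->R->B->L->A->refl->C->L'->D->R'->H->plug->F
Char 4 ('G'): step: R->4, L=2; G->plug->G->R->C->L->E->refl->F->L'->G->R'->H->plug->F
Char 5 ('D'): step: R->5, L=2; D->plug->D->R->E->L->D->refl->H->L'->H->R'->H->plug->F
Char 6 ('H'): step: R->6, L=2; H->plug->F->R->E->L->D->refl->H->L'->H->R'->A->plug->A
Char 7 ('F'): step: R->7, L=2; F->plug->H->R->G->L->F->refl->E->L'->C->R'->B->plug->B

Answer: EGFFFAB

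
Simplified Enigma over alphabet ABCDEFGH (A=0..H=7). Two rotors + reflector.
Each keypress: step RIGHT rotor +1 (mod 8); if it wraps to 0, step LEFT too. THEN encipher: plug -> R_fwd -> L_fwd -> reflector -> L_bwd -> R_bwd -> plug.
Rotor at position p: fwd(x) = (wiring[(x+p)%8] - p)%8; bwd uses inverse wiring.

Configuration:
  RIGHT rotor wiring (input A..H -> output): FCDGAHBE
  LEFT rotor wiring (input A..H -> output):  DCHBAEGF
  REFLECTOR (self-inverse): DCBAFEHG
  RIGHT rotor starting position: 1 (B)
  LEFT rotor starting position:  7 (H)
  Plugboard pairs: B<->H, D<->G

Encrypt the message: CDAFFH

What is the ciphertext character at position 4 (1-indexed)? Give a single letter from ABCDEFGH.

Char 1 ('C'): step: R->2, L=7; C->plug->C->R->G->L->F->refl->E->L'->B->R'->A->plug->A
Char 2 ('D'): step: R->3, L=7; D->plug->G->R->H->L->H->refl->G->L'->A->R'->H->plug->B
Char 3 ('A'): step: R->4, L=7; A->plug->A->R->E->L->C->refl->B->L'->F->R'->C->plug->C
Char 4 ('F'): step: R->5, L=7; F->plug->F->R->G->L->F->refl->E->L'->B->R'->G->plug->D

D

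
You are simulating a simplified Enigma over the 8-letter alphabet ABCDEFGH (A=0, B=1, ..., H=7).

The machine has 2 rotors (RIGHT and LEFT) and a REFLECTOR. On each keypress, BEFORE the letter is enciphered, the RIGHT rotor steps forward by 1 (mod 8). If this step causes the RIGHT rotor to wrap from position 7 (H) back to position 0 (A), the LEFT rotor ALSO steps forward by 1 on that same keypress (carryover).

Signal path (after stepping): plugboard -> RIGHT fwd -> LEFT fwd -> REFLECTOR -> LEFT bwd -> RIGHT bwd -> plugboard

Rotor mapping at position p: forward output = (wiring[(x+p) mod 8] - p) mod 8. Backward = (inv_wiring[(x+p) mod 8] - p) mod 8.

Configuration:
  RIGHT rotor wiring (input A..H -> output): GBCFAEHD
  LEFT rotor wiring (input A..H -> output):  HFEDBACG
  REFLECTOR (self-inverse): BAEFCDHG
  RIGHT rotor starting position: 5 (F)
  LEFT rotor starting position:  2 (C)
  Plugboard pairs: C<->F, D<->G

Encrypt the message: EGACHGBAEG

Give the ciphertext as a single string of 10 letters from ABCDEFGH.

Answer: AFGHAAGDDC

Derivation:
Char 1 ('E'): step: R->6, L=2; E->plug->E->R->E->L->A->refl->B->L'->B->R'->A->plug->A
Char 2 ('G'): step: R->7, L=2; G->plug->D->R->D->L->G->refl->H->L'->C->R'->C->plug->F
Char 3 ('A'): step: R->0, L->3 (L advanced); A->plug->A->R->G->L->C->refl->E->L'->F->R'->D->plug->G
Char 4 ('C'): step: R->1, L=3; C->plug->F->R->G->L->C->refl->E->L'->F->R'->H->plug->H
Char 5 ('H'): step: R->2, L=3; H->plug->H->R->H->L->B->refl->A->L'->A->R'->A->plug->A
Char 6 ('G'): step: R->3, L=3; G->plug->D->R->E->L->D->refl->F->L'->C->R'->A->plug->A
Char 7 ('B'): step: R->4, L=3; B->plug->B->R->A->L->A->refl->B->L'->H->R'->D->plug->G
Char 8 ('A'): step: R->5, L=3; A->plug->A->R->H->L->B->refl->A->L'->A->R'->G->plug->D
Char 9 ('E'): step: R->6, L=3; E->plug->E->R->E->L->D->refl->F->L'->C->R'->G->plug->D
Char 10 ('G'): step: R->7, L=3; G->plug->D->R->D->L->H->refl->G->L'->B->R'->F->plug->C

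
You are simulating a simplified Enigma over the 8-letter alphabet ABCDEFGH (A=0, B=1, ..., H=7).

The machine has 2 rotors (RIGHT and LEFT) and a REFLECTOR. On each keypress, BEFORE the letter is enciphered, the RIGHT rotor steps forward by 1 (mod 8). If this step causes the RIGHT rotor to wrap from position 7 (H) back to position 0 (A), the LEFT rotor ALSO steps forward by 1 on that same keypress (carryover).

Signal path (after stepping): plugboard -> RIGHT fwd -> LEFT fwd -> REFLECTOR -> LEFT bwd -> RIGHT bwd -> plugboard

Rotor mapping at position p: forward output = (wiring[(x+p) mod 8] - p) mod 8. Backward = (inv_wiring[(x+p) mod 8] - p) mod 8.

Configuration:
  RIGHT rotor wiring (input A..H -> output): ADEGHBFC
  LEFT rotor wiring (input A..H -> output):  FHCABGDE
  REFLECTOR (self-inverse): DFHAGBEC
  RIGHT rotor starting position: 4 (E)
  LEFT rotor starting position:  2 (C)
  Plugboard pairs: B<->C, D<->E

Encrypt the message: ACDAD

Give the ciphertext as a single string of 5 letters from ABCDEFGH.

Char 1 ('A'): step: R->5, L=2; A->plug->A->R->E->L->B->refl->F->L'->H->R'->F->plug->F
Char 2 ('C'): step: R->6, L=2; C->plug->B->R->E->L->B->refl->F->L'->H->R'->A->plug->A
Char 3 ('D'): step: R->7, L=2; D->plug->E->R->H->L->F->refl->B->L'->E->R'->C->plug->B
Char 4 ('A'): step: R->0, L->3 (L advanced); A->plug->A->R->A->L->F->refl->B->L'->E->R'->C->plug->B
Char 5 ('D'): step: R->1, L=3; D->plug->E->R->A->L->F->refl->B->L'->E->R'->F->plug->F

Answer: FABBF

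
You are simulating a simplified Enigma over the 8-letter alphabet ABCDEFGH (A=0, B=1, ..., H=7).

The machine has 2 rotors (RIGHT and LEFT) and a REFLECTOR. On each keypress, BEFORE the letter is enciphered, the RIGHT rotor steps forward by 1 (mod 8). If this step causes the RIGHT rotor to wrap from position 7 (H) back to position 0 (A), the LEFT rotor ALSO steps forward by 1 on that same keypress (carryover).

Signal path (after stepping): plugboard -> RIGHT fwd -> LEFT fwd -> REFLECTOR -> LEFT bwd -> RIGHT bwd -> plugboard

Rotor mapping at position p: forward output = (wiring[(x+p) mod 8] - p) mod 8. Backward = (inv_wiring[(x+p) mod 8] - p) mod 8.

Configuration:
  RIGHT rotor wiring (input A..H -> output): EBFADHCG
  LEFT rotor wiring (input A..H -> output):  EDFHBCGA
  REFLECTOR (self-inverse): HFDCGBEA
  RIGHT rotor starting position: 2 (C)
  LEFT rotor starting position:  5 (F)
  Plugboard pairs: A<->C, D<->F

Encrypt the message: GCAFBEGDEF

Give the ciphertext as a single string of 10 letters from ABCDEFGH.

Char 1 ('G'): step: R->3, L=5; G->plug->G->R->G->L->C->refl->D->L'->C->R'->H->plug->H
Char 2 ('C'): step: R->4, L=5; C->plug->A->R->H->L->E->refl->G->L'->E->R'->H->plug->H
Char 3 ('A'): step: R->5, L=5; A->plug->C->R->B->L->B->refl->F->L'->A->R'->F->plug->D
Char 4 ('F'): step: R->6, L=5; F->plug->D->R->D->L->H->refl->A->L'->F->R'->G->plug->G
Char 5 ('B'): step: R->7, L=5; B->plug->B->R->F->L->A->refl->H->L'->D->R'->H->plug->H
Char 6 ('E'): step: R->0, L->6 (L advanced); E->plug->E->R->D->L->F->refl->B->L'->F->R'->C->plug->A
Char 7 ('G'): step: R->1, L=6; G->plug->G->R->F->L->B->refl->F->L'->D->R'->H->plug->H
Char 8 ('D'): step: R->2, L=6; D->plug->F->R->E->L->H->refl->A->L'->A->R'->E->plug->E
Char 9 ('E'): step: R->3, L=6; E->plug->E->R->D->L->F->refl->B->L'->F->R'->A->plug->C
Char 10 ('F'): step: R->4, L=6; F->plug->D->R->C->L->G->refl->E->L'->H->R'->A->plug->C

Answer: HHDGHAHECC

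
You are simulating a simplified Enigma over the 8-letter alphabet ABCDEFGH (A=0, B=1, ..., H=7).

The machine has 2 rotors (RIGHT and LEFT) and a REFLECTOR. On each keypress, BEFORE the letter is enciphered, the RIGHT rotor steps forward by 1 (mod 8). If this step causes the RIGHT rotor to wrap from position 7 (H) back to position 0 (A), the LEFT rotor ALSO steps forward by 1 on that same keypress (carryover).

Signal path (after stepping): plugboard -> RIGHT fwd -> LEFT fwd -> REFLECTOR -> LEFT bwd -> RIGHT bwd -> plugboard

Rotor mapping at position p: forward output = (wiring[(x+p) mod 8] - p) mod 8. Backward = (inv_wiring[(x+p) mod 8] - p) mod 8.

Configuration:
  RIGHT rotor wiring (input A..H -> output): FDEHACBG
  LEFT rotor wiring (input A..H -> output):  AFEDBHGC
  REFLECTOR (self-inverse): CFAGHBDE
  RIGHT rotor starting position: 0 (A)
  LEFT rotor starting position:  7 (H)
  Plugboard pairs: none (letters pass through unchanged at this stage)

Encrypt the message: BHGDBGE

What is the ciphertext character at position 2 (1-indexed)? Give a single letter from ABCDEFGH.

Char 1 ('B'): step: R->1, L=7; B->plug->B->R->D->L->F->refl->B->L'->B->R'->E->plug->E
Char 2 ('H'): step: R->2, L=7; H->plug->H->R->B->L->B->refl->F->L'->D->R'->G->plug->G

G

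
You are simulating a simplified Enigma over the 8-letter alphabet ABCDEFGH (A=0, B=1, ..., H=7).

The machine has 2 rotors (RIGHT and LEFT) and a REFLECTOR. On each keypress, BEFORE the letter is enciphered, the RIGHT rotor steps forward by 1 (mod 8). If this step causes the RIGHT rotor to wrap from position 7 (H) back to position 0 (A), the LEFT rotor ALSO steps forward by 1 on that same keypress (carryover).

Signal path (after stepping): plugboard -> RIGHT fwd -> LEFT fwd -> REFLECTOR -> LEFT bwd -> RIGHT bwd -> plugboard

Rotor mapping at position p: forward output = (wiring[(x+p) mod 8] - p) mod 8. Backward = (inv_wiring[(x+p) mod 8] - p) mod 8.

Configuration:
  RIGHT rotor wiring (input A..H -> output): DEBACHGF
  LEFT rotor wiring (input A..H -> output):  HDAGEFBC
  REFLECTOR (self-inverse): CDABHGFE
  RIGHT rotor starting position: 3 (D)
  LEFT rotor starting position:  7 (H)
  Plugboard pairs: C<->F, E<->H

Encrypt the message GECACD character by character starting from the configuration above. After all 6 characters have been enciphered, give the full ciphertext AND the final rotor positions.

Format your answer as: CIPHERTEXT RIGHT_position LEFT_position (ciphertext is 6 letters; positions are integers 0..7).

Char 1 ('G'): step: R->4, L=7; G->plug->G->R->F->L->F->refl->G->L'->G->R'->A->plug->A
Char 2 ('E'): step: R->5, L=7; E->plug->H->R->F->L->F->refl->G->L'->G->R'->D->plug->D
Char 3 ('C'): step: R->6, L=7; C->plug->F->R->C->L->E->refl->H->L'->E->R'->G->plug->G
Char 4 ('A'): step: R->7, L=7; A->plug->A->R->G->L->G->refl->F->L'->F->R'->C->plug->F
Char 5 ('C'): step: R->0, L->0 (L advanced); C->plug->F->R->H->L->C->refl->A->L'->C->R'->E->plug->H
Char 6 ('D'): step: R->1, L=0; D->plug->D->R->B->L->D->refl->B->L'->G->R'->E->plug->H
Final: ciphertext=ADGFHH, RIGHT=1, LEFT=0

Answer: ADGFHH 1 0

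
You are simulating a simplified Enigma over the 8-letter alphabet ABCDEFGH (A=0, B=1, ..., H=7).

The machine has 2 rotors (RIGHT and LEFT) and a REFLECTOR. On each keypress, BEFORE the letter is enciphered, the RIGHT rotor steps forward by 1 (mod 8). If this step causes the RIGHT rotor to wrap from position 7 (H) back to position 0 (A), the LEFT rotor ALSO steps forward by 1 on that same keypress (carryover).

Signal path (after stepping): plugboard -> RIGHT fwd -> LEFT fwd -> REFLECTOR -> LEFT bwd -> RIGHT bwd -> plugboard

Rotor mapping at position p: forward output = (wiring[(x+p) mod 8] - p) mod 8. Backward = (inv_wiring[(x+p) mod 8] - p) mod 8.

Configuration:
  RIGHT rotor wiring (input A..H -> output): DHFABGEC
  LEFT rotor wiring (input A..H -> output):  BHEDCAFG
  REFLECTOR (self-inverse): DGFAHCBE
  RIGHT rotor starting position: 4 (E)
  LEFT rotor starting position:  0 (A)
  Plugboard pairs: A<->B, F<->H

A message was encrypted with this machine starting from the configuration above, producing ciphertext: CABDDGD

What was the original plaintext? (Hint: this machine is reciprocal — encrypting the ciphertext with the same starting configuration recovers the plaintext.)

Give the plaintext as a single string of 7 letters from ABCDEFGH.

Answer: GBFBHCE

Derivation:
Char 1 ('C'): step: R->5, L=0; C->plug->C->R->F->L->A->refl->D->L'->D->R'->G->plug->G
Char 2 ('A'): step: R->6, L=0; A->plug->B->R->E->L->C->refl->F->L'->G->R'->A->plug->B
Char 3 ('B'): step: R->7, L=0; B->plug->A->R->D->L->D->refl->A->L'->F->R'->H->plug->F
Char 4 ('D'): step: R->0, L->1 (L advanced); D->plug->D->R->A->L->G->refl->B->L'->D->R'->A->plug->B
Char 5 ('D'): step: R->1, L=1; D->plug->D->R->A->L->G->refl->B->L'->D->R'->F->plug->H
Char 6 ('G'): step: R->2, L=1; G->plug->G->R->B->L->D->refl->A->L'->H->R'->C->plug->C
Char 7 ('D'): step: R->3, L=1; D->plug->D->R->B->L->D->refl->A->L'->H->R'->E->plug->E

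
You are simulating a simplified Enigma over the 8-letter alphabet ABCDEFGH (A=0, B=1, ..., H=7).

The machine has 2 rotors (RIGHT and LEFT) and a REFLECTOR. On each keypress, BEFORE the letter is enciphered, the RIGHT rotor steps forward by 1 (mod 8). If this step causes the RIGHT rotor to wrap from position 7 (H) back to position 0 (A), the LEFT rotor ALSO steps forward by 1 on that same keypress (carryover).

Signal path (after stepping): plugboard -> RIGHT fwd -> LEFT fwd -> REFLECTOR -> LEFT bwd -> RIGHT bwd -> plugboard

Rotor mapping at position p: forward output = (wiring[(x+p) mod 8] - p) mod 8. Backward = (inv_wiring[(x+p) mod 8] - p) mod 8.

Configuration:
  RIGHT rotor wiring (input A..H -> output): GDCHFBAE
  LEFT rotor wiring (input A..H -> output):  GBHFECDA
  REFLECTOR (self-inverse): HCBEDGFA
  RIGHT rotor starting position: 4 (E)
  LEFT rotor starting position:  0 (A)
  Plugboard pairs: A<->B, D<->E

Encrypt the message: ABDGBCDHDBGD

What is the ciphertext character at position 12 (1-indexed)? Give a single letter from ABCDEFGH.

Char 1 ('A'): step: R->5, L=0; A->plug->B->R->D->L->F->refl->G->L'->A->R'->H->plug->H
Char 2 ('B'): step: R->6, L=0; B->plug->A->R->C->L->H->refl->A->L'->H->R'->G->plug->G
Char 3 ('D'): step: R->7, L=0; D->plug->E->R->A->L->G->refl->F->L'->D->R'->D->plug->E
Char 4 ('G'): step: R->0, L->1 (L advanced); G->plug->G->R->A->L->A->refl->H->L'->G->R'->A->plug->B
Char 5 ('B'): step: R->1, L=1; B->plug->A->R->C->L->E->refl->D->L'->D->R'->G->plug->G
Char 6 ('C'): step: R->2, L=1; C->plug->C->R->D->L->D->refl->E->L'->C->R'->F->plug->F
Char 7 ('D'): step: R->3, L=1; D->plug->E->R->B->L->G->refl->F->L'->H->R'->H->plug->H
Char 8 ('H'): step: R->4, L=1; H->plug->H->R->D->L->D->refl->E->L'->C->R'->E->plug->D
Char 9 ('D'): step: R->5, L=1; D->plug->E->R->G->L->H->refl->A->L'->A->R'->H->plug->H
Char 10 ('B'): step: R->6, L=1; B->plug->A->R->C->L->E->refl->D->L'->D->R'->H->plug->H
Char 11 ('G'): step: R->7, L=1; G->plug->G->R->C->L->E->refl->D->L'->D->R'->D->plug->E
Char 12 ('D'): step: R->0, L->2 (L advanced); D->plug->E->R->F->L->G->refl->F->L'->A->R'->G->plug->G

G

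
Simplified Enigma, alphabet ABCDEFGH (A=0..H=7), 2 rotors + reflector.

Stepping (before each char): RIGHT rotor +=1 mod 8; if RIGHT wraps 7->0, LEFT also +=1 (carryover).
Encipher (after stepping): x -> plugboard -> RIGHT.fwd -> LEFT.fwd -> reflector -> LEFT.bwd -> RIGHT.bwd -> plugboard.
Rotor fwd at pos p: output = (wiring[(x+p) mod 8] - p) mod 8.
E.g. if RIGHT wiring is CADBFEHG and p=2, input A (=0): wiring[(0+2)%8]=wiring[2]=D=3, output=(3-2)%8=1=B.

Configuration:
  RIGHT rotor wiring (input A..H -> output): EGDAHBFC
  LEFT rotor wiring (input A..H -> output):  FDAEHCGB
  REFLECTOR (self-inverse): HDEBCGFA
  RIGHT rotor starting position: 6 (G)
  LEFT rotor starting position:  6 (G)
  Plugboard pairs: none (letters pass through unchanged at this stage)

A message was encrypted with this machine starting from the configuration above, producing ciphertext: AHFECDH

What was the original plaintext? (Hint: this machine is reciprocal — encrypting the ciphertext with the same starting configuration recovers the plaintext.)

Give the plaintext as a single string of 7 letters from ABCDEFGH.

Answer: BDGBGAB

Derivation:
Char 1 ('A'): step: R->7, L=6; A->plug->A->R->D->L->F->refl->G->L'->F->R'->B->plug->B
Char 2 ('H'): step: R->0, L->7 (L advanced); H->plug->H->R->C->L->E->refl->C->L'->A->R'->D->plug->D
Char 3 ('F'): step: R->1, L=7; F->plug->F->R->E->L->F->refl->G->L'->B->R'->G->plug->G
Char 4 ('E'): step: R->2, L=7; E->plug->E->R->D->L->B->refl->D->L'->G->R'->B->plug->B
Char 5 ('C'): step: R->3, L=7; C->plug->C->R->G->L->D->refl->B->L'->D->R'->G->plug->G
Char 6 ('D'): step: R->4, L=7; D->plug->D->R->G->L->D->refl->B->L'->D->R'->A->plug->A
Char 7 ('H'): step: R->5, L=7; H->plug->H->R->C->L->E->refl->C->L'->A->R'->B->plug->B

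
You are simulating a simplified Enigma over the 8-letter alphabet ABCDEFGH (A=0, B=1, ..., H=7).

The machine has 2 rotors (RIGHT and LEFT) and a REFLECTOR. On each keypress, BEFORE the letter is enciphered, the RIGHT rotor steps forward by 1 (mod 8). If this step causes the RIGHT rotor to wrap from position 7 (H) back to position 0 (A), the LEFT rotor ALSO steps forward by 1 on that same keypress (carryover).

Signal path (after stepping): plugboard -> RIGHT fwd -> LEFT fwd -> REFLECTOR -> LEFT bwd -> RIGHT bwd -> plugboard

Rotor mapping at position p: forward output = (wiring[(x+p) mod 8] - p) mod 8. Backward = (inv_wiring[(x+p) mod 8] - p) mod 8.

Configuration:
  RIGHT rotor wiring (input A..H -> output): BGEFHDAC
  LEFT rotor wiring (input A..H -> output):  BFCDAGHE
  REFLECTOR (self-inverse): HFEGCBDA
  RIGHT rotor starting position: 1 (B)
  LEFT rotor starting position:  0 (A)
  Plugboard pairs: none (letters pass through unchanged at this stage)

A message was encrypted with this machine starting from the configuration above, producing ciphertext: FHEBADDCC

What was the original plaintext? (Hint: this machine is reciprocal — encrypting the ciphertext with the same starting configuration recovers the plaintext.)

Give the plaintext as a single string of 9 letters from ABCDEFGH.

Char 1 ('F'): step: R->2, L=0; F->plug->F->R->A->L->B->refl->F->L'->B->R'->D->plug->D
Char 2 ('H'): step: R->3, L=0; H->plug->H->R->B->L->F->refl->B->L'->A->R'->C->plug->C
Char 3 ('E'): step: R->4, L=0; E->plug->E->R->F->L->G->refl->D->L'->D->R'->A->plug->A
Char 4 ('B'): step: R->5, L=0; B->plug->B->R->D->L->D->refl->G->L'->F->R'->C->plug->C
Char 5 ('A'): step: R->6, L=0; A->plug->A->R->C->L->C->refl->E->L'->H->R'->F->plug->F
Char 6 ('D'): step: R->7, L=0; D->plug->D->R->F->L->G->refl->D->L'->D->R'->A->plug->A
Char 7 ('D'): step: R->0, L->1 (L advanced); D->plug->D->R->F->L->G->refl->D->L'->G->R'->B->plug->B
Char 8 ('C'): step: R->1, L=1; C->plug->C->R->E->L->F->refl->B->L'->B->R'->G->plug->G
Char 9 ('C'): step: R->2, L=1; C->plug->C->R->F->L->G->refl->D->L'->G->R'->E->plug->E

Answer: DCACFABGE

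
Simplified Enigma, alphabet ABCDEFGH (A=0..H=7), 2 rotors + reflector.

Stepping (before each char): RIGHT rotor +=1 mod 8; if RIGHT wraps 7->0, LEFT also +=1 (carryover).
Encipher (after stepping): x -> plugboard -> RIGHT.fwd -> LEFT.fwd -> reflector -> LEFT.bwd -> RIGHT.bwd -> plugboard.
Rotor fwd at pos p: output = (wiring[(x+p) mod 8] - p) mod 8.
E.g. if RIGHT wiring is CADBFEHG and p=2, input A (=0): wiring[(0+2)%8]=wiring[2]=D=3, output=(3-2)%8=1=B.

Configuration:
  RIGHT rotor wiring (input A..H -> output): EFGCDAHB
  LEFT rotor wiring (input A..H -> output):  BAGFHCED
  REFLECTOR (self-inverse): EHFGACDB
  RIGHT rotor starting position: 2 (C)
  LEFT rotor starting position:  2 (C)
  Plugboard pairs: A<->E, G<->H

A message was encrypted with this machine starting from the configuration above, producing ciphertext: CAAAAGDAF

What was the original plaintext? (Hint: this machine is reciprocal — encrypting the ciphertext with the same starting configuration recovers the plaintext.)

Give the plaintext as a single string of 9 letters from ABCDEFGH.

Answer: ACEBGEGFD

Derivation:
Char 1 ('C'): step: R->3, L=2; C->plug->C->R->F->L->B->refl->H->L'->G->R'->E->plug->A
Char 2 ('A'): step: R->4, L=2; A->plug->E->R->A->L->E->refl->A->L'->D->R'->C->plug->C
Char 3 ('A'): step: R->5, L=2; A->plug->E->R->A->L->E->refl->A->L'->D->R'->A->plug->E
Char 4 ('A'): step: R->6, L=2; A->plug->E->R->A->L->E->refl->A->L'->D->R'->B->plug->B
Char 5 ('A'): step: R->7, L=2; A->plug->E->R->D->L->A->refl->E->L'->A->R'->H->plug->G
Char 6 ('G'): step: R->0, L->3 (L advanced); G->plug->H->R->B->L->E->refl->A->L'->E->R'->A->plug->E
Char 7 ('D'): step: R->1, L=3; D->plug->D->R->C->L->H->refl->B->L'->D->R'->H->plug->G
Char 8 ('A'): step: R->2, L=3; A->plug->E->R->F->L->G->refl->D->L'->H->R'->F->plug->F
Char 9 ('F'): step: R->3, L=3; F->plug->F->R->B->L->E->refl->A->L'->E->R'->D->plug->D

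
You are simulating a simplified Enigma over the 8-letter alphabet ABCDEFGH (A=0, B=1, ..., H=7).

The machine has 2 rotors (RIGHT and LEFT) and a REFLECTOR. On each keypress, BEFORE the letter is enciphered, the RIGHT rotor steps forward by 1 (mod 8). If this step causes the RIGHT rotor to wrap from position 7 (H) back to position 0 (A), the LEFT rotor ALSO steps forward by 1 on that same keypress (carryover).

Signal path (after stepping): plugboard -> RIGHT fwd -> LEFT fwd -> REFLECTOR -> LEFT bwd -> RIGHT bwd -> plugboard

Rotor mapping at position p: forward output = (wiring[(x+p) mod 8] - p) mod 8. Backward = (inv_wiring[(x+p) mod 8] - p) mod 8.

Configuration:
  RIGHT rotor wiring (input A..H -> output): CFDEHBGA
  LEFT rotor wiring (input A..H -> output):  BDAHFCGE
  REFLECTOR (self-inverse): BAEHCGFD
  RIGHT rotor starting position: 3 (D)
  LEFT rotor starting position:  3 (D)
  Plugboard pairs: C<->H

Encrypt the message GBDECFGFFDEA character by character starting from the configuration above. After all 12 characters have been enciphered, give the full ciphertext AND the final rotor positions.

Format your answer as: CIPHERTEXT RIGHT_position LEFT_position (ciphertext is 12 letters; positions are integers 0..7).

Answer: BEECHGCEDGDD 7 4

Derivation:
Char 1 ('G'): step: R->4, L=3; G->plug->G->R->H->L->F->refl->G->L'->F->R'->B->plug->B
Char 2 ('B'): step: R->5, L=3; B->plug->B->R->B->L->C->refl->E->L'->A->R'->E->plug->E
Char 3 ('D'): step: R->6, L=3; D->plug->D->R->H->L->F->refl->G->L'->F->R'->E->plug->E
Char 4 ('E'): step: R->7, L=3; E->plug->E->R->F->L->G->refl->F->L'->H->R'->H->plug->C
Char 5 ('C'): step: R->0, L->4 (L advanced); C->plug->H->R->A->L->B->refl->A->L'->D->R'->C->plug->H
Char 6 ('F'): step: R->1, L=4; F->plug->F->R->F->L->H->refl->D->L'->H->R'->G->plug->G
Char 7 ('G'): step: R->2, L=4; G->plug->G->R->A->L->B->refl->A->L'->D->R'->H->plug->C
Char 8 ('F'): step: R->3, L=4; F->plug->F->R->H->L->D->refl->H->L'->F->R'->E->plug->E
Char 9 ('F'): step: R->4, L=4; F->plug->F->R->B->L->G->refl->F->L'->E->R'->D->plug->D
Char 10 ('D'): step: R->5, L=4; D->plug->D->R->F->L->H->refl->D->L'->H->R'->G->plug->G
Char 11 ('E'): step: R->6, L=4; E->plug->E->R->F->L->H->refl->D->L'->H->R'->D->plug->D
Char 12 ('A'): step: R->7, L=4; A->plug->A->R->B->L->G->refl->F->L'->E->R'->D->plug->D
Final: ciphertext=BEECHGCEDGDD, RIGHT=7, LEFT=4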